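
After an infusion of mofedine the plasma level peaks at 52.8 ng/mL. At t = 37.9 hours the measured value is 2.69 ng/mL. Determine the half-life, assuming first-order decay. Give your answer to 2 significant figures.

A/A₀ = 2.69/52.8 ≈ 0.050947.
n = log₂(19.628) ≈ 4.2949 half-lives elapsed in 37.9 hours.
t½ = 37.9/4.2949 ≈ 8.8245 hours.

8.8 hours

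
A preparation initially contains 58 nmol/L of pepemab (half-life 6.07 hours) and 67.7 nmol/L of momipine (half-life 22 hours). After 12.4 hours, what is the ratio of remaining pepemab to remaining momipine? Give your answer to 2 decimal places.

0.31

pepemab: 58 × (1/2)^(12.4/6.07) = 58 × (1/2)^2.0428 ≈ 14.076 nmol/L.
momipine: 67.7 × (1/2)^(12.4/22) = 67.7 × (1/2)^0.56364 ≈ 45.805 nmol/L.
Ratio ≈ 14.076 / 45.805 ≈ 0.3073.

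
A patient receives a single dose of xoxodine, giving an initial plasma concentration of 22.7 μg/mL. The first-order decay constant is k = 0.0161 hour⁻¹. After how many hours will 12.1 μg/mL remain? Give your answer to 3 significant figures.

t½ = ln 2 / k = 0.69315 / 0.0161 ≈ 43.053 hours.
Fraction remaining = 12.1/22.7 ≈ 0.53304.
n = log₂(22.7/12.1) = ln(1.876)/ln 2 ≈ 0.90769 half-lives.
t = n × t½ = 0.90769 × 43.053 ≈ 39.078 hours.

39.1 hours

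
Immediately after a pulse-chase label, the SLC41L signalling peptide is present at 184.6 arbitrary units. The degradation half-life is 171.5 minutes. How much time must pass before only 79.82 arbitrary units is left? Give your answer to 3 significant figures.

Fraction remaining = 79.82/184.6 ≈ 0.43239.
n = log₂(184.6/79.82) = ln(2.3127)/ln 2 ≈ 1.2096 half-lives.
t = n × t½ = 1.2096 × 171.5 ≈ 207.44 minutes.

207 minutes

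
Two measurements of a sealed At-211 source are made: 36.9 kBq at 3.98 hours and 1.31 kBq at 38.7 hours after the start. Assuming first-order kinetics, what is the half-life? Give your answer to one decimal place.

Over Δt = 38.7 − 3.98 = 34.72 hours, the level fell by a factor of 36.9/1.31 ≈ 28.168.
n = log₂(28.168) ≈ 4.816 half-lives, so t½ = 34.72/4.816 ≈ 7.2093 hours.

7.2 hours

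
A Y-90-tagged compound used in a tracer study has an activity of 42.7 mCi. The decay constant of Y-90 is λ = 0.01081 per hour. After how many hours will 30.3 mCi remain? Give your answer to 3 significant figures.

t½ = ln 2 / λ = 0.69315 / 0.01081 ≈ 64.121 hours.
Fraction remaining = 30.3/42.7 ≈ 0.7096.
n = log₂(42.7/30.3) = ln(1.4092)/ln 2 ≈ 0.49492 half-lives.
t = n × t½ = 0.49492 × 64.121 ≈ 31.735 hours.

31.7 hours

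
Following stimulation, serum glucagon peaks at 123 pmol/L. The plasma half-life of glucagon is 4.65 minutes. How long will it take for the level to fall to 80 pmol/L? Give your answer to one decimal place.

Fraction remaining = 80/123 ≈ 0.65041.
n = log₂(123/80) = ln(1.5375)/ln 2 ≈ 0.62059 half-lives.
t = n × t½ = 0.62059 × 4.65 ≈ 2.8857 minutes.

2.9 minutes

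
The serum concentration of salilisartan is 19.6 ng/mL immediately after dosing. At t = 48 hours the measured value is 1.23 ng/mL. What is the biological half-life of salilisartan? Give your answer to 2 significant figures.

12 hours

A/A₀ = 1.23/19.6 ≈ 0.062755.
n = log₂(15.935) ≈ 3.9941 half-lives elapsed in 48 hours.
t½ = 48/3.9941 ≈ 12.018 hours.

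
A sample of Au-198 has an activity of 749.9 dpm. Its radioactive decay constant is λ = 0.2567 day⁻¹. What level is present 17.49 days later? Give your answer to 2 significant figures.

8.4 dpm

t½ = ln 2 / λ = 0.69315 / 0.2567 ≈ 2.7002 days.
Number of half-lives: n = 17.49/2.7002 ≈ 6.4772.
Remaining = 749.9 × (1/2)^6.4772 = 749.9 × 0.011224 ≈ 8.417 dpm.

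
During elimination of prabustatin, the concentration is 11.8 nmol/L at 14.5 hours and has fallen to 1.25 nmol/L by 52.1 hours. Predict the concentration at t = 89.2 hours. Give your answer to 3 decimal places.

0.136 nmol/L

Over Δt = 52.1 − 14.5 = 37.6 hours, the level fell by a factor of 11.8/1.25 ≈ 9.44.
n = log₂(9.44) ≈ 3.2388 half-lives, so t½ = 37.6/3.2388 ≈ 11.609 hours.
From t = 52.1 to t = 89.2: 1.25 × (1/2)^((89.2−52.1)/11.609) ≈ 0.13643 nmol/L.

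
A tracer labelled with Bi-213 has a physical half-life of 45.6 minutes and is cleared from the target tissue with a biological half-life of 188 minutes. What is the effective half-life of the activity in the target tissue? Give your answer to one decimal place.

1/t_eff = 1/t_phys + 1/t_biol = 1/45.6 + 1/188 = 0.027249 per minute.
t_eff = 45.6 × 188 / (45.6 + 188) ≈ 36.699 minutes.

36.7 minutes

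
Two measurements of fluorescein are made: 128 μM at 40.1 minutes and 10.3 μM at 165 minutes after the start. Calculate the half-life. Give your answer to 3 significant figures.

Over Δt = 165 − 40.1 = 124.9 minutes, the level fell by a factor of 128/10.3 ≈ 12.427.
n = log₂(12.427) ≈ 3.6354 half-lives, so t½ = 124.9/3.6354 ≈ 34.356 minutes.

34.4 minutes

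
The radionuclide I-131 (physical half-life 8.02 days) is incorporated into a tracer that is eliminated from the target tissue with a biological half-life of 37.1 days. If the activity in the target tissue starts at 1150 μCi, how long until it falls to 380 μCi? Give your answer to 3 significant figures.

1/t_eff = 1/t_phys + 1/t_biol = 1/8.02 + 1/37.1 = 0.15164 per day.
t_eff = 8.02 × 37.1 / (8.02 + 37.1) ≈ 6.5945 days.
n = log₂(1150/380) ≈ 1.5976; t = 1.5976 × 6.5945 ≈ 10.535 days.

10.5 days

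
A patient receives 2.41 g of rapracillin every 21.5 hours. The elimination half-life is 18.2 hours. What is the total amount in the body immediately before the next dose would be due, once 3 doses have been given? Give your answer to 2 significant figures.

1.7 g

The 3 doses were given 64.5, 43, 21.5 hours ago.
Total = 2.41·(1/2)^(64.5/18.2) + 2.41·(1/2)^(43/18.2) + 2.41·(1/2)^(21.5/18.2)
      = 0.20662 + 0.46859 + 1.0627 ≈ 1.7379 g.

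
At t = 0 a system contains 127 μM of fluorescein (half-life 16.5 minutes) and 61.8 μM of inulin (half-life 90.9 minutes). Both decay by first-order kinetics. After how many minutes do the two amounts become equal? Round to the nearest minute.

Set 127·(1/2)^(t/16.5) = 61.8·(1/2)^(t/90.9).
Taking log₂: log₂(127/61.8) = t·(1/16.5 − 1/90.9).
log₂(2.055) = 1.0391; 1/16.5 − 1/90.9 = 0.049605.
t = 1.0391 / 0.049605 ≈ 20.949 minutes.

21 minutes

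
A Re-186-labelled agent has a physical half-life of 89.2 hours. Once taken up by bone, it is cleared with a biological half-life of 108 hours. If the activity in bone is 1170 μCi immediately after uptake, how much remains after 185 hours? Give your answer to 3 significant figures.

84.8 μCi

1/t_eff = 1/t_phys + 1/t_biol = 1/89.2 + 1/108 = 0.02047 per hour.
t_eff = 89.2 × 108 / (89.2 + 108) ≈ 48.852 hours.
Remaining = 1170 × (1/2)^(185/48.852) = 1170 × (1/2)^3.787 ≈ 84.762 μCi.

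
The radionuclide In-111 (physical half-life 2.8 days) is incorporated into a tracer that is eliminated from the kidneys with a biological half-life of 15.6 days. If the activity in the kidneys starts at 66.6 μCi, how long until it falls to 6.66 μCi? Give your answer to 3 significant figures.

1/t_eff = 1/t_phys + 1/t_biol = 1/2.8 + 1/15.6 = 0.42125 per day.
t_eff = 2.8 × 15.6 / (2.8 + 15.6) ≈ 2.3739 days.
n = log₂(66.6/6.66) ≈ 3.3219; t = 3.3219 × 2.3739 ≈ 7.886 days.

7.89 days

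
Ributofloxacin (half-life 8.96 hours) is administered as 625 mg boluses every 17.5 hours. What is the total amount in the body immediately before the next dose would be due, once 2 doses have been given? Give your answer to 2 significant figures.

200 mg

The 2 doses were given 35, 17.5 hours ago.
Total = 625·(1/2)^(35/8.96) + 625·(1/2)^(17.5/8.96)
      = 41.685 + 161.41 ≈ 203.1 mg.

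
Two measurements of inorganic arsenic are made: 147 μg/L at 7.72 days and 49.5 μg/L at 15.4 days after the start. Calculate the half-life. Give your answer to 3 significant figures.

4.89 days

Over Δt = 15.4 − 7.72 = 7.68 days, the level fell by a factor of 147/49.5 ≈ 2.9697.
n = log₂(2.9697) ≈ 1.5703 half-lives, so t½ = 7.68/1.5703 ≈ 4.8907 days.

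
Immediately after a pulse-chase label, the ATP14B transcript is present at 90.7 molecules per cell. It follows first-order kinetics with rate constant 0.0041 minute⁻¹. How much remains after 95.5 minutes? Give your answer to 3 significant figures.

t½ = ln 2 / k = 0.69315 / 0.0041 ≈ 169.06 minutes.
Number of half-lives: n = 95.5/169.06 ≈ 0.56489.
Remaining = 90.7 × (1/2)^0.56489 = 90.7 × 0.67601 ≈ 61.314 molecules per cell.

61.3 molecules per cell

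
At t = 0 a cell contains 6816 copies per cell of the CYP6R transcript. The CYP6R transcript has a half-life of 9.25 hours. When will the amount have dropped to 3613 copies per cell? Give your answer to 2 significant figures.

8.5 hours

Fraction remaining = 3613/6816 ≈ 0.53008.
n = log₂(6816/3613) = ln(1.8865)/ln 2 ≈ 0.91573 half-lives.
t = n × t½ = 0.91573 × 9.25 ≈ 8.4705 hours.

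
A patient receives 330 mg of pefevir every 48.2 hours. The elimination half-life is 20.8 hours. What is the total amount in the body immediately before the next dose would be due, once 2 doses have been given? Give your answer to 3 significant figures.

79.5 mg

The 2 doses were given 96.4, 48.2 hours ago.
Total = 330·(1/2)^(96.4/20.8) + 330·(1/2)^(48.2/20.8)
      = 13.285 + 66.212 ≈ 79.497 mg.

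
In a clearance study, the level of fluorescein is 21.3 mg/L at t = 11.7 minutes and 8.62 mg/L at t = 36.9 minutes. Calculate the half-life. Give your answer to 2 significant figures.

Over Δt = 36.9 − 11.7 = 25.2 minutes, the level fell by a factor of 21.3/8.62 ≈ 2.471.
n = log₂(2.471) ≈ 1.3051 half-lives, so t½ = 25.2/1.3051 ≈ 19.309 minutes.

19 minutes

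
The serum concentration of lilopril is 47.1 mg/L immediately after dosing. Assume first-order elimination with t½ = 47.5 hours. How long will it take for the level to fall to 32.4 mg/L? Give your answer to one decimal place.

25.6 hours

Fraction remaining = 32.4/47.1 ≈ 0.6879.
n = log₂(47.1/32.4) = ln(1.4537)/ln 2 ≈ 0.53973 half-lives.
t = n × t½ = 0.53973 × 47.5 ≈ 25.637 hours.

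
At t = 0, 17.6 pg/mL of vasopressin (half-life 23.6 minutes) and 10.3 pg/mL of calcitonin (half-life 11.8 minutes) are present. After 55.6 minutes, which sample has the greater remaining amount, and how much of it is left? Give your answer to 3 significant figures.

vasopressin, 3.44 pg/mL

vasopressin: 17.6 × (1/2)^2.3559 ≈ 3.438 pg/mL.
calcitonin: 10.3 × (1/2)^4.7119 ≈ 0.39303 pg/mL.
Vasopressin has more remaining, at ≈ 3.438 pg/mL.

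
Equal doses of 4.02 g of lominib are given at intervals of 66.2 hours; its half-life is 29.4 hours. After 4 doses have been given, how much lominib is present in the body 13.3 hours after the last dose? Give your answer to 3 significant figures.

The 4 doses were given 211.9, 145.7, 79.5, 13.3 hours ago.
Total = 4.02·(1/2)^(211.9/29.4) + 4.02·(1/2)^(145.7/29.4) + 4.02·(1/2)^(79.5/29.4) + 4.02·(1/2)^(13.3/29.4)
      = 0.027199 + 0.12953 + 0.6169 + 2.938 ≈ 3.7116 g.

3.71 g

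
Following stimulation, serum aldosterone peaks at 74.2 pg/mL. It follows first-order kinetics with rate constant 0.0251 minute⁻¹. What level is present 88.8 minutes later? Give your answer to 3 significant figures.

7.99 pg/mL

t½ = ln 2 / λ = 0.69315 / 0.0251 ≈ 27.615 minutes.
Number of half-lives: n = 88.8/27.615 ≈ 3.2156.
Remaining = 74.2 × (1/2)^3.2156 = 74.2 × 0.10765 ≈ 7.9876 pg/mL.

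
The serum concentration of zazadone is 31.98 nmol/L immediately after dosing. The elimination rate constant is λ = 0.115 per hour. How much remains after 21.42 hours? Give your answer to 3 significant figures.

t½ = ln 2 / λ = 0.69315 / 0.115 ≈ 6.0274 hours.
Number of half-lives: n = 21.42/6.0274 ≈ 3.5538.
Remaining = 31.98 × (1/2)^3.5538 = 31.98 × 0.085153 ≈ 2.7232 nmol/L.

2.72 nmol/L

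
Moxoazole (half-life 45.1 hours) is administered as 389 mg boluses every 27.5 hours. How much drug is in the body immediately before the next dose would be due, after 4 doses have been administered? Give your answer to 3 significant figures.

603 mg

The 4 doses were given 110, 82.5, 55, 27.5 hours ago.
Total = 389·(1/2)^(110/45.1) + 389·(1/2)^(82.5/45.1) + 389·(1/2)^(55/45.1) + 389·(1/2)^(27.5/45.1)
      = 71.735 + 109.47 + 167.05 + 254.91 ≈ 603.16 mg.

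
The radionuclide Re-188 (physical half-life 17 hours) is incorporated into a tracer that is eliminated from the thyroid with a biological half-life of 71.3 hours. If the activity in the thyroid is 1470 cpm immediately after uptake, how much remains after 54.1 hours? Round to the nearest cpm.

96 cpm

1/t_eff = 1/t_phys + 1/t_biol = 1/17 + 1/71.3 = 0.072849 per hour.
t_eff = 17 × 71.3 / (17 + 71.3) ≈ 13.727 hours.
Remaining = 1470 × (1/2)^(54.1/13.727) = 1470 × (1/2)^3.9411 ≈ 95.702 cpm.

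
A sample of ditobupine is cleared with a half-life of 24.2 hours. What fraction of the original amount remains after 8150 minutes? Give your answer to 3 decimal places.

8150 minutes = 135.833 hours.
n = 135.833/24.2 ≈ 5.6129 half-lives.
Fraction remaining = (1/2)^5.6129 ≈ 0.020433.

0.020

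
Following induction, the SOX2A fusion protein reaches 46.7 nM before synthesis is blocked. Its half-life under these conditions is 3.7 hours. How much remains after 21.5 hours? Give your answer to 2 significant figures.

Number of half-lives: n = 21.5/3.7 ≈ 5.8108.
Remaining = 46.7 × (1/2)^5.8108 = 46.7 × 0.017814 ≈ 0.83193 nM.

0.83 nM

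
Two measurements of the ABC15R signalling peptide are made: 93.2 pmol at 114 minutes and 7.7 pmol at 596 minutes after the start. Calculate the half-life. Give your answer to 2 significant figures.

Over Δt = 596 − 114 = 482 minutes, the level fell by a factor of 93.2/7.7 ≈ 12.104.
n = log₂(12.104) ≈ 3.5974 half-lives, so t½ = 482/3.5974 ≈ 133.99 minutes.

130 minutes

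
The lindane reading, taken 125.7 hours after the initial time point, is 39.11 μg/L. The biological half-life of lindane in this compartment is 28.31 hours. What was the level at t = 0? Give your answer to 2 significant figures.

Number of half-lives elapsed: n = 125.7/28.31 ≈ 4.4401.
A₀ = A × 2^n = 39.11 × 2^4.4401 = 39.11 × 21.708 ≈ 848.98 μg/L.

850 μg/L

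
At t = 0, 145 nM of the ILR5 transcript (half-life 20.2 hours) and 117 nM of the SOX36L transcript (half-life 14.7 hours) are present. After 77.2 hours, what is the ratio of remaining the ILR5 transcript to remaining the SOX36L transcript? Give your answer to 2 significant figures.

ILR5 transcript: 145 × (1/2)^(77.2/20.2) = 145 × (1/2)^3.8218 ≈ 10.254 nM.
SOX36L transcript: 117 × (1/2)^(77.2/14.7) = 117 × (1/2)^5.2517 ≈ 3.0709 nM.
Ratio ≈ 10.254 / 3.0709 ≈ 3.3391.

3.3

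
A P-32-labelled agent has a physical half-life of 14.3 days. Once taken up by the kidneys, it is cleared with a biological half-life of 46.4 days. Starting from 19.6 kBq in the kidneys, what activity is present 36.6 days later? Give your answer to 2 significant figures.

1/t_eff = 1/t_phys + 1/t_biol = 1/14.3 + 1/46.4 = 0.091482 per day.
t_eff = 14.3 × 46.4 / (14.3 + 46.4) ≈ 10.931 days.
Remaining = 19.6 × (1/2)^(36.6/10.931) = 19.6 × (1/2)^3.3482 ≈ 1.9246 kBq.

1.9 kBq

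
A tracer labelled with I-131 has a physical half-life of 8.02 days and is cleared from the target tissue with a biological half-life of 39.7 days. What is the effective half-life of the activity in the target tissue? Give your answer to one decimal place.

6.7 days

1/t_eff = 1/t_phys + 1/t_biol = 1/8.02 + 1/39.7 = 0.14988 per day.
t_eff = 8.02 × 39.7 / (8.02 + 39.7) ≈ 6.6721 days.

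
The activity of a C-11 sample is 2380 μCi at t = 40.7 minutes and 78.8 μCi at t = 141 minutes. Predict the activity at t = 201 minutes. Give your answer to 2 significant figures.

Over Δt = 141 − 40.7 = 100.3 minutes, the level fell by a factor of 2380/78.8 ≈ 30.203.
n = log₂(30.203) ≈ 4.9166 half-lives, so t½ = 100.3/4.9166 ≈ 20.4 minutes.
From t = 141 to t = 201: 78.8 × (1/2)^((201−141)/20.4) ≈ 10.26 μCi.

10 μCi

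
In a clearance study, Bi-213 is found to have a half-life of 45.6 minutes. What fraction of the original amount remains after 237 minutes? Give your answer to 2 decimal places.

0.03

n = 237/45.6 ≈ 5.1974 half-lives.
Fraction remaining = (1/2)^5.1974 ≈ 0.027254.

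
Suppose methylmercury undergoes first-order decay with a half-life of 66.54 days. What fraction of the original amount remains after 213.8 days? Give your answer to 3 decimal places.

0.108

n = 213.8/66.54 ≈ 3.2131 half-lives.
Fraction remaining = (1/2)^3.2131 ≈ 0.10783.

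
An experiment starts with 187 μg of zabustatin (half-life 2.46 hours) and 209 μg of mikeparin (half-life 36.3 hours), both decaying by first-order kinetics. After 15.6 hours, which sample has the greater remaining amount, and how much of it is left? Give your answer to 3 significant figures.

mikeparin, 155 μg

zabustatin: 187 × (1/2)^6.3415 ≈ 2.3061 μg.
mikeparin: 209 × (1/2)^0.42975 ≈ 155.16 μg.
Mikeparin has more remaining, at ≈ 155.16 μg.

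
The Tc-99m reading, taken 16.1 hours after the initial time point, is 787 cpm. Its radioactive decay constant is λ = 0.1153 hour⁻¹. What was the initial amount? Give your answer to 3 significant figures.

t½ = ln 2 / λ = 0.69315 / 0.1153 ≈ 6.0117 hours.
Number of half-lives elapsed: n = 16.1/6.0117 ≈ 2.6781.
A₀ = A × 2^n = 787 × 2^2.6781 = 787 × 6.4002 ≈ 5037 cpm.

5040 cpm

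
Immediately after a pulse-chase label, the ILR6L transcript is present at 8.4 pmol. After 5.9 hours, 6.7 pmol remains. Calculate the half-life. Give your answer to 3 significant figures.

18.1 hours

A/A₀ = 6.7/8.4 ≈ 0.79762.
n = log₂(1.2537) ≈ 0.32623 half-lives elapsed in 5.9 hours.
t½ = 5.9/0.32623 ≈ 18.085 hours.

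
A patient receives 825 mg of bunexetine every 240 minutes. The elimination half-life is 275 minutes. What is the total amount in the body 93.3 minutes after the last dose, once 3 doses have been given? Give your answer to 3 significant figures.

1200 mg

The 3 doses were given 573.3, 333.3, 93.3 minutes ago.
Total = 825·(1/2)^(573.3/275) + 825·(1/2)^(333.3/275) + 825·(1/2)^(93.3/275)
      = 194.49 + 356.13 + 652.11 ≈ 1202.7 mg.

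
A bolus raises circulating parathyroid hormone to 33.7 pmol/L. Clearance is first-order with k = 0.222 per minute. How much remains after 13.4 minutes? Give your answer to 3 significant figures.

t½ = ln 2 / k = 0.69315 / 0.222 ≈ 3.1223 minutes.
Number of half-lives: n = 13.4/3.1223 ≈ 4.2917.
Remaining = 33.7 × (1/2)^4.2917 = 33.7 × 0.051058 ≈ 1.7206 pmol/L.

1.72 pmol/L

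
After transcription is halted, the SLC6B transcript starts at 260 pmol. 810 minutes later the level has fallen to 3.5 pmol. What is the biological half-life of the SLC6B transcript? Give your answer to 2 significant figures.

130 minutes

A/A₀ = 3.5/260 ≈ 0.013462.
n = log₂(74.286) ≈ 6.215 half-lives elapsed in 810 minutes.
t½ = 810/6.215 ≈ 130.33 minutes.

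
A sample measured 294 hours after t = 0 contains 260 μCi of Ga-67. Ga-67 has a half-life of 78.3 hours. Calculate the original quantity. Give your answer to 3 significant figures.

Number of half-lives elapsed: n = 294/78.3 ≈ 3.7548.
A₀ = A × 2^n = 260 × 2^3.7548 = 260 × 13.499 ≈ 3509.8 μCi.

3510 μCi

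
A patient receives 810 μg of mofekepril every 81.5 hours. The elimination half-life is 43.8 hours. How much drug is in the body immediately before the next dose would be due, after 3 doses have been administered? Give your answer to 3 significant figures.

301 μg

The 3 doses were given 244.5, 163, 81.5 hours ago.
Total = 810·(1/2)^(244.5/43.8) + 810·(1/2)^(163/43.8) + 810·(1/2)^(81.5/43.8)
      = 16.907 + 61.406 + 223.02 ≈ 301.34 μg.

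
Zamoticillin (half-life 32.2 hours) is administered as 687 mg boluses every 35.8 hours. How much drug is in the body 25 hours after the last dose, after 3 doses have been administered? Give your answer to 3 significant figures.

673 mg

The 3 doses were given 96.6, 60.8, 25 hours ago.
Total = 687·(1/2)^(96.6/32.2) + 687·(1/2)^(60.8/32.2) + 687·(1/2)^(25/32.2)
      = 85.875 + 185.59 + 401.09 ≈ 672.55 mg.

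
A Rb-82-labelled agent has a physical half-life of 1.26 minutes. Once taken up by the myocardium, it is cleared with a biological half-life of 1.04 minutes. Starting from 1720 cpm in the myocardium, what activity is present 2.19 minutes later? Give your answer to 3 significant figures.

120 cpm

1/t_eff = 1/t_phys + 1/t_biol = 1/1.26 + 1/1.04 = 1.7552 per minute.
t_eff = 1.26 × 1.04 / (1.26 + 1.04) ≈ 0.56974 minutes.
Remaining = 1720 × (1/2)^(2.19/0.56974) = 1720 × (1/2)^3.8439 ≈ 119.79 cpm.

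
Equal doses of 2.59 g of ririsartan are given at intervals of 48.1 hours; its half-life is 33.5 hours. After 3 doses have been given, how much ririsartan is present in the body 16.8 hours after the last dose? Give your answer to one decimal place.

The 3 doses were given 113, 64.9, 16.8 hours ago.
Total = 2.59·(1/2)^(113/33.5) + 2.59·(1/2)^(64.9/33.5) + 2.59·(1/2)^(16.8/33.5)
      = 0.24997 + 0.67625 + 1.8295 ≈ 2.7557 g.

2.8 g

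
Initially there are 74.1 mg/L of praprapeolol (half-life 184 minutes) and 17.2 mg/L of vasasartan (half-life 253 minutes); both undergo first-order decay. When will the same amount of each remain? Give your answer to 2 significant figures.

1400 minutes

Set 74.1·(1/2)^(t/184) = 17.2·(1/2)^(t/253).
Taking log₂: log₂(74.1/17.2) = t·(1/184 − 1/253).
log₂(4.3081) = 2.1071; 1/184 − 1/253 = 0.0014822.
t = 2.1071 / 0.0014822 ≈ 1421.6 minutes.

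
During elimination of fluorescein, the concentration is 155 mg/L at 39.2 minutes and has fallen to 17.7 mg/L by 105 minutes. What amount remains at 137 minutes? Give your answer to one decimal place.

6.2 mg/L

Over Δt = 105 − 39.2 = 65.8 minutes, the level fell by a factor of 155/17.7 ≈ 8.7571.
n = log₂(8.7571) ≈ 3.1304 half-lives, so t½ = 65.8/3.1304 ≈ 21.019 minutes.
From t = 105 to t = 137: 17.7 × (1/2)^((137−105)/21.019) ≈ 6.1615 mg/L.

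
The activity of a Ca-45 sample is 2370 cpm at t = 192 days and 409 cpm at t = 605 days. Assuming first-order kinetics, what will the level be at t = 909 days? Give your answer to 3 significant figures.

Over Δt = 605 − 192 = 413 days, the level fell by a factor of 2370/409 ≈ 5.7946.
n = log₂(5.7946) ≈ 2.5347 half-lives, so t½ = 413/2.5347 ≈ 162.94 days.
From t = 605 to t = 909: 409 × (1/2)^((909−605)/162.94) ≈ 112.22 cpm.

112 cpm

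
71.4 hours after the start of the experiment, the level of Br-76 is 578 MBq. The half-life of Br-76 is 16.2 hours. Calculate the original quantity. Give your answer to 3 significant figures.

Number of half-lives elapsed: n = 71.4/16.2 ≈ 4.4074.
A₀ = A × 2^n = 578 × 2^4.4074 = 578 × 21.221 ≈ 12266 MBq.

12300 MBq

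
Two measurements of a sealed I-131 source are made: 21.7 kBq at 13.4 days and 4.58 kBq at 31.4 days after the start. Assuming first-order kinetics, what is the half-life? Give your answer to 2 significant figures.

Over Δt = 31.4 − 13.4 = 18 days, the level fell by a factor of 21.7/4.58 ≈ 4.738.
n = log₂(4.738) ≈ 2.2443 half-lives, so t½ = 18/2.2443 ≈ 8.0204 days.

8.0 days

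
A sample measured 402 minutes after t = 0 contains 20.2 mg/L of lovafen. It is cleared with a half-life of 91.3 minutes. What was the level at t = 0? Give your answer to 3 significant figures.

427 mg/L

Number of half-lives elapsed: n = 402/91.3 ≈ 4.4031.
A₀ = A × 2^n = 20.2 × 2^4.4031 = 20.2 × 21.157 ≈ 427.37 mg/L.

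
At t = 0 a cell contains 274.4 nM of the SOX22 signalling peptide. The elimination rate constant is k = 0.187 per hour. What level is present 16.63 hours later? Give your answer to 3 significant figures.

12.2 nM

t½ = ln 2 / k = 0.69315 / 0.187 ≈ 3.7067 hours.
Number of half-lives: n = 16.63/3.7067 ≈ 4.4865.
Remaining = 274.4 × (1/2)^4.4865 = 274.4 × 0.044609 ≈ 12.241 nM.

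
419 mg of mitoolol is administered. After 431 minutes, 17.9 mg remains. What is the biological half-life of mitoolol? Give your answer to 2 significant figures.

A/A₀ = 17.9/419 ≈ 0.042721.
n = log₂(23.408) ≈ 4.5489 half-lives elapsed in 431 minutes.
t½ = 431/4.5489 ≈ 94.748 minutes.

95 minutes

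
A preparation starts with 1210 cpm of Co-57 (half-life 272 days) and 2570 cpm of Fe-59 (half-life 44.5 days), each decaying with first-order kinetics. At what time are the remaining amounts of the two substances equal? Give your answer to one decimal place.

57.8 days

Set 1210·(1/2)^(t/272) = 2570·(1/2)^(t/44.5).
Taking log₂: log₂(1210/2570) = t·(1/272 − 1/44.5).
log₂(0.47082) = -1.0868; 1/272 − 1/44.5 = -0.018795.
t = -1.0868 / -0.018795 ≈ 57.82 days.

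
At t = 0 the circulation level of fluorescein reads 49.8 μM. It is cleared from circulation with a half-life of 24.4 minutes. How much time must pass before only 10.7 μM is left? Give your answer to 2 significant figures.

Fraction remaining = 10.7/49.8 ≈ 0.21486.
n = log₂(49.8/10.7) = ln(4.6542)/ln 2 ≈ 2.2185 half-lives.
t = n × t½ = 2.2185 × 24.4 ≈ 54.132 minutes.

54 minutes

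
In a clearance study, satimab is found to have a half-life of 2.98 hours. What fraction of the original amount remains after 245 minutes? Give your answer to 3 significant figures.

0.387

245 minutes = 4.08333 hours.
n = 4.08333/2.98 ≈ 1.3702 half-lives.
Fraction remaining = (1/2)^1.3702 ≈ 0.38683.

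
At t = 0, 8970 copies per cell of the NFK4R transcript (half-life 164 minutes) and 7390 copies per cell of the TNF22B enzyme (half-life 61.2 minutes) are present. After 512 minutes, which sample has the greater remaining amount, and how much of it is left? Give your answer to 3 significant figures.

NFK4R transcript, 1030 copies per cell

NFK4R transcript: 8970 × (1/2)^3.122 ≈ 1030.4 copies per cell.
TNF22B enzyme: 7390 × (1/2)^8.366 ≈ 22.399 copies per cell.
NFK4R transcript has more remaining, at ≈ 1030.4 copies per cell.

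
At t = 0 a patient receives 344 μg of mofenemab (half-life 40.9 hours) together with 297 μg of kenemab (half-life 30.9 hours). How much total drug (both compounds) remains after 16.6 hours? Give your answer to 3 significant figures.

464 μg

mofenemab: 344 × (1/2)^(16.6/40.9) = 344 × (1/2)^0.40587 ≈ 259.65 μg.
kenemab: 297 × (1/2)^(16.6/30.9) = 297 × (1/2)^0.53722 ≈ 204.66 μg.
Total = 259.65 + 204.66 ≈ 464.31 μg.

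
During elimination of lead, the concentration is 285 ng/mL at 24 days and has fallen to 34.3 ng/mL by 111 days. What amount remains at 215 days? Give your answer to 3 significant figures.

2.73 ng/mL

Over Δt = 111 − 24 = 87 days, the level fell by a factor of 285/34.3 ≈ 8.309.
n = log₂(8.309) ≈ 3.0547 half-lives, so t½ = 87/3.0547 ≈ 28.481 days.
From t = 111 to t = 215: 34.3 × (1/2)^((215−111)/28.481) ≈ 2.7294 ng/mL.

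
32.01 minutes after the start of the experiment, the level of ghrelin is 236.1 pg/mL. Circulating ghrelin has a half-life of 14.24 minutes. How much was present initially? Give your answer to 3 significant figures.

1120 pg/mL

Number of half-lives elapsed: n = 32.01/14.24 ≈ 2.2479.
A₀ = A × 2^n = 236.1 × 2^2.2479 = 236.1 × 4.7499 ≈ 1121.4 pg/mL.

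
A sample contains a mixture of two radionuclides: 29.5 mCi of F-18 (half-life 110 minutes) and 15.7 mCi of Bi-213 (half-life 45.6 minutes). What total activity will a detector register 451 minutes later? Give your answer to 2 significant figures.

F-18: 29.5 × (1/2)^(451/110) = 29.5 × (1/2)^4.1 ≈ 1.7203 mCi.
Bi-213: 15.7 × (1/2)^(451/45.6) = 15.7 × (1/2)^9.8904 ≈ 0.016543 mCi.
Total = 1.7203 + 0.016543 ≈ 1.7368 mCi.

1.7 mCi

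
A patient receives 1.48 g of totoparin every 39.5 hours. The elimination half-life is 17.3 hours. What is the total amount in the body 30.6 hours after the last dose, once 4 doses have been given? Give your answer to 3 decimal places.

0.546 g

The 4 doses were given 149.1, 109.6, 70.1, 30.6 hours ago.
Total = 1.48·(1/2)^(149.1/17.3) + 1.48·(1/2)^(109.6/17.3) + 1.48·(1/2)^(70.1/17.3) + 1.48·(1/2)^(30.6/17.3)
      = 0.0037656 + 0.01833 + 0.089224 + 0.43431 ≈ 0.54563 g.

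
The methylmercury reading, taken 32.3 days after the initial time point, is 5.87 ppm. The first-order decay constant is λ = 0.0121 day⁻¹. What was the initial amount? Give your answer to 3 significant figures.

8.68 ppm

t½ = ln 2 / λ = 0.69315 / 0.0121 ≈ 57.285 days.
Number of half-lives elapsed: n = 32.3/57.285 ≈ 0.56385.
A₀ = A × 2^n = 5.87 × 2^0.56385 = 5.87 × 1.4782 ≈ 8.6771 ppm.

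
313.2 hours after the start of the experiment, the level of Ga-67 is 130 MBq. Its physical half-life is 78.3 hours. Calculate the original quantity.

2080 MBq

Number of half-lives elapsed: n = 313.2/78.3 ≈ 4.
A₀ = A × 2^n = 130 × 2^4 = 130 × 16 ≈ 2080 MBq.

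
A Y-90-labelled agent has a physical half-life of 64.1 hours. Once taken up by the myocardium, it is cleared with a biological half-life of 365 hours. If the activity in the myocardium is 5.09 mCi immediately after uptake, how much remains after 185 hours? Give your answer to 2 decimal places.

1/t_eff = 1/t_phys + 1/t_biol = 1/64.1 + 1/365 = 0.01834 per hour.
t_eff = 64.1 × 365 / (64.1 + 365) ≈ 54.525 hours.
Remaining = 5.09 × (1/2)^(185/54.525) = 5.09 × (1/2)^3.393 ≈ 0.48454 mCi.

0.48 mCi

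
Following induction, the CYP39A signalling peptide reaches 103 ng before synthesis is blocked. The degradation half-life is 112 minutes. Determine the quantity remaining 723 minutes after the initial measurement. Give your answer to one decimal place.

1.2 ng

Number of half-lives: n = 723/112 ≈ 6.4554.
Remaining = 103 × (1/2)^6.4554 = 103 × 0.011396 ≈ 1.1738 ng.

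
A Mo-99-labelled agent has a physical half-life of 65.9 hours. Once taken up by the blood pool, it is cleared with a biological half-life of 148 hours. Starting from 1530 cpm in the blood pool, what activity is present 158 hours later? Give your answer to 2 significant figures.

1/t_eff = 1/t_phys + 1/t_biol = 1/65.9 + 1/148 = 0.021931 per hour.
t_eff = 65.9 × 148 / (65.9 + 148) ≈ 45.597 hours.
Remaining = 1530 × (1/2)^(158/45.597) = 1530 × (1/2)^3.4651 ≈ 138.54 cpm.

140 cpm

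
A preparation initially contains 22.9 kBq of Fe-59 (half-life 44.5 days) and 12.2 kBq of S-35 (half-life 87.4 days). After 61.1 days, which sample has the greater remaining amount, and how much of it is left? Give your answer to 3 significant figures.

Fe-59, 8.84 kBq

Fe-59: 22.9 × (1/2)^1.373 ≈ 8.8412 kBq.
S-35: 12.2 × (1/2)^0.69908 ≈ 7.5147 kBq.
Fe-59 has more remaining, at ≈ 8.8412 kBq.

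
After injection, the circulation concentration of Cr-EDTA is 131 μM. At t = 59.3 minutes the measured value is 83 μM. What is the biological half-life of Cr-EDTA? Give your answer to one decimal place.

A/A₀ = 83/131 ≈ 0.63359.
n = log₂(1.5783) ≈ 0.65838 half-lives elapsed in 59.3 minutes.
t½ = 59.3/0.65838 ≈ 90.069 minutes.

90.1 minutes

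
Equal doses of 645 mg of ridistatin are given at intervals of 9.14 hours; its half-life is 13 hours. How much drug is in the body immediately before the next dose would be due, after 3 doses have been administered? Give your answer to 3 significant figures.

The 3 doses were given 27.42, 18.28, 9.14 hours ago.
Total = 645·(1/2)^(27.42/13) + 645·(1/2)^(18.28/13) + 645·(1/2)^(9.14/13)
      = 149.49 + 243.37 + 396.2 ≈ 789.06 mg.

789 mg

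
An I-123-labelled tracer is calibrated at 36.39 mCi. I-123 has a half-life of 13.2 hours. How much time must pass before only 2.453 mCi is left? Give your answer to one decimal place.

Fraction remaining = 2.453/36.39 ≈ 0.067409.
n = log₂(36.39/2.453) = ln(14.835)/ln 2 ≈ 3.8909 half-lives.
t = n × t½ = 3.8909 × 13.2 ≈ 51.36 hours.

51.4 hours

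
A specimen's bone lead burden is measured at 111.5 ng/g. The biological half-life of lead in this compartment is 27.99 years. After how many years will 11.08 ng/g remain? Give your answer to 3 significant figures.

Fraction remaining = 11.08/111.5 ≈ 0.099372.
n = log₂(111.5/11.08) = ln(10.063)/ln 2 ≈ 3.331 half-lives.
t = n × t½ = 3.331 × 27.99 ≈ 93.235 years.

93.2 years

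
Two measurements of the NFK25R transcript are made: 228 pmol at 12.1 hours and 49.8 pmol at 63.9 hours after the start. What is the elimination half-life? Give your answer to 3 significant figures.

23.6 hours

Over Δt = 63.9 − 12.1 = 51.8 hours, the level fell by a factor of 228/49.8 ≈ 4.5783.
n = log₂(4.5783) ≈ 2.1948 half-lives, so t½ = 51.8/2.1948 ≈ 23.601 hours.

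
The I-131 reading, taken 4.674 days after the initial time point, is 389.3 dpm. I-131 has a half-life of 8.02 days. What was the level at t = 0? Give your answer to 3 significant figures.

583 dpm

Number of half-lives elapsed: n = 4.674/8.02 ≈ 0.58279.
A₀ = A × 2^n = 389.3 × 2^0.58279 = 389.3 × 1.4977 ≈ 583.07 dpm.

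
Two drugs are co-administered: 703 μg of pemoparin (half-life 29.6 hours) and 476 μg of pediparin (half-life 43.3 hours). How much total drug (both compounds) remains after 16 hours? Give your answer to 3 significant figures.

852 μg

pemoparin: 703 × (1/2)^(16/29.6) = 703 × (1/2)^0.54054 ≈ 483.32 μg.
pediparin: 476 × (1/2)^(16/43.3) = 476 × (1/2)^0.36952 ≈ 368.44 μg.
Total = 483.32 + 368.44 ≈ 851.77 μg.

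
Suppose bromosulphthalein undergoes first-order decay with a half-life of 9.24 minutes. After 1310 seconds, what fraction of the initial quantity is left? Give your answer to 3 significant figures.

0.194

1310 seconds = 21.8333 minutes.
n = 21.8333/9.24 ≈ 2.3629 half-lives.
Fraction remaining = (1/2)^2.3629 ≈ 0.1944.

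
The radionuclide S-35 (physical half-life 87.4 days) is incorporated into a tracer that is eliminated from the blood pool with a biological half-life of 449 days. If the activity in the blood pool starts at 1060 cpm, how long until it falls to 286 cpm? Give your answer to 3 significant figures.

138 days

1/t_eff = 1/t_phys + 1/t_biol = 1/87.4 + 1/449 = 0.013669 per day.
t_eff = 87.4 × 449 / (87.4 + 449) ≈ 73.159 days.
n = log₂(1060/286) ≈ 1.89; t = 1.89 × 73.159 ≈ 138.27 days.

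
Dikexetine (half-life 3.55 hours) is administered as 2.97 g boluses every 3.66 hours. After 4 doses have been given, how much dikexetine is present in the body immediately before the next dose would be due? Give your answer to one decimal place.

2.7 g

The 4 doses were given 14.64, 10.98, 7.32, 3.66 hours ago.
Total = 2.97·(1/2)^(14.64/3.55) + 2.97·(1/2)^(10.98/3.55) + 2.97·(1/2)^(7.32/3.55) + 2.97·(1/2)^(3.66/3.55)
      = 0.17034 + 0.34808 + 0.71128 + 1.4534 ≈ 2.6832 g.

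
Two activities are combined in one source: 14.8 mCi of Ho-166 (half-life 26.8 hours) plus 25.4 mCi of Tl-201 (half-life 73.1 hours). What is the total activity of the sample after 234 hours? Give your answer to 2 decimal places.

Ho-166: 14.8 × (1/2)^(234/26.8) = 14.8 × (1/2)^8.7313 ≈ 0.034823 mCi.
Tl-201: 25.4 × (1/2)^(234/73.1) = 25.4 × (1/2)^3.2011 ≈ 2.7619 mCi.
Total = 0.034823 + 2.7619 ≈ 2.7967 mCi.

2.80 mCi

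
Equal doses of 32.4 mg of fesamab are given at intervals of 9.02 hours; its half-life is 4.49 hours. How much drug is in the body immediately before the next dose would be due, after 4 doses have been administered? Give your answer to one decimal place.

10.7 mg

The 4 doses were given 36.08, 27.06, 18.04, 9.02 hours ago.
Total = 32.4·(1/2)^(36.08/4.49) + 32.4·(1/2)^(27.06/4.49) + 32.4·(1/2)^(18.04/4.49) + 32.4·(1/2)^(9.02/4.49)
      = 0.12347 + 0.49696 + 2.0001 + 8.0501 ≈ 10.671 mg.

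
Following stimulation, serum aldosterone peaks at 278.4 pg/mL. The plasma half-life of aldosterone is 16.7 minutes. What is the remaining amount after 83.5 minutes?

Elapsed time is 5 half-lives (83.5/16.7).
Each half-life halves the amount: 278.4 × (1/2)^5 = 278.4/32 = 8.7 pg/mL.

8.7 pg/mL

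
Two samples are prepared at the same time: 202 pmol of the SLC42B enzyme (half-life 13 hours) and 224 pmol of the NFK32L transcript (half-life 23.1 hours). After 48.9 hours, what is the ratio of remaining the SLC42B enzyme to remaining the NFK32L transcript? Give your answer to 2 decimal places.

0.29

SLC42B enzyme: 202 × (1/2)^(48.9/13) = 202 × (1/2)^3.7615 ≈ 14.894 pmol.
NFK32L transcript: 224 × (1/2)^(48.9/23.1) = 224 × (1/2)^2.1169 ≈ 51.642 pmol.
Ratio ≈ 14.894 / 51.642 ≈ 0.28841.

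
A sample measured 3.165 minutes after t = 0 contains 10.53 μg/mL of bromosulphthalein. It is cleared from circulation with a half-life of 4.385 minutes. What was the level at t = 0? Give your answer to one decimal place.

17.4 μg/mL

Number of half-lives elapsed: n = 3.165/4.385 ≈ 0.72178.
A₀ = A × 2^n = 10.53 × 2^0.72178 = 10.53 × 1.6492 ≈ 17.366 μg/mL.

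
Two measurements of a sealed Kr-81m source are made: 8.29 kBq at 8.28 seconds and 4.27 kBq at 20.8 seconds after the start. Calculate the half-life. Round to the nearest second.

13 seconds

Over Δt = 20.8 − 8.28 = 12.52 seconds, the level fell by a factor of 8.29/4.27 ≈ 1.9415.
n = log₂(1.9415) ≈ 0.95714 half-lives, so t½ = 12.52/0.95714 ≈ 13.081 seconds.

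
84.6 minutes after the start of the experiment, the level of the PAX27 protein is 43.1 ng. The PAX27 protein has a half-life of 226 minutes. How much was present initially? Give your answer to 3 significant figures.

Number of half-lives elapsed: n = 84.6/226 ≈ 0.37434.
A₀ = A × 2^n = 43.1 × 2^0.37434 = 43.1 × 1.2962 ≈ 55.868 ng.

55.9 ng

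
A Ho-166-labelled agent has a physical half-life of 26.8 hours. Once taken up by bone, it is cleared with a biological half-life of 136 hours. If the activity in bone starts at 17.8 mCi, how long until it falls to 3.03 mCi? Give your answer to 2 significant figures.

57 hours

1/t_eff = 1/t_phys + 1/t_biol = 1/26.8 + 1/136 = 0.044666 per hour.
t_eff = 26.8 × 136 / (26.8 + 136) ≈ 22.388 hours.
n = log₂(17.8/3.03) ≈ 2.5545; t = 2.5545 × 22.388 ≈ 57.19 hours.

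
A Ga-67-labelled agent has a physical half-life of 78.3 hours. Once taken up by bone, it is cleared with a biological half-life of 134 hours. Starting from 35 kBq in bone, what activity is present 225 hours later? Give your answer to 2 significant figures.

1/t_eff = 1/t_phys + 1/t_biol = 1/78.3 + 1/134 = 0.020234 per hour.
t_eff = 78.3 × 134 / (78.3 + 134) ≈ 49.422 hours.
Remaining = 35 × (1/2)^(225/49.422) = 35 × (1/2)^4.5527 ≈ 1.4913 kBq.

1.5 kBq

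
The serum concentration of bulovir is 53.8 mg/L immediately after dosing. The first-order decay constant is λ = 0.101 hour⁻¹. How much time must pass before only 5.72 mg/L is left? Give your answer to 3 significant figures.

22.2 hours

t½ = ln 2 / λ = 0.69315 / 0.101 ≈ 6.8628 hours.
Fraction remaining = 5.72/53.8 ≈ 0.10632.
n = log₂(53.8/5.72) = ln(9.4056)/ln 2 ≈ 3.2335 half-lives.
t = n × t½ = 3.2335 × 6.8628 ≈ 22.191 hours.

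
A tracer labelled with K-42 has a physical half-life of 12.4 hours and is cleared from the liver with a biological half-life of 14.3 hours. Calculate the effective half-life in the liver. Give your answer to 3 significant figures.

1/t_eff = 1/t_phys + 1/t_biol = 1/12.4 + 1/14.3 = 0.15058 per hour.
t_eff = 12.4 × 14.3 / (12.4 + 14.3) ≈ 6.6412 hours.

6.64 hours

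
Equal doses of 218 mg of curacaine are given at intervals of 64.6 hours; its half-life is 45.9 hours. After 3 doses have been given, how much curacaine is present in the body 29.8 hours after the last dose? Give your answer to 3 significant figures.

The 3 doses were given 159, 94.4, 29.8 hours ago.
Total = 218·(1/2)^(159/45.9) + 218·(1/2)^(94.4/45.9) + 218·(1/2)^(29.8/45.9)
      = 19.755 + 52.402 + 139 ≈ 211.16 mg.

211 mg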